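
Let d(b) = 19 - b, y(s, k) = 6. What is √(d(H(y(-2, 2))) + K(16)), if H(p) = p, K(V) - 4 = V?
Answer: √33 ≈ 5.7446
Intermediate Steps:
K(V) = 4 + V
√(d(H(y(-2, 2))) + K(16)) = √((19 - 1*6) + (4 + 16)) = √((19 - 6) + 20) = √(13 + 20) = √33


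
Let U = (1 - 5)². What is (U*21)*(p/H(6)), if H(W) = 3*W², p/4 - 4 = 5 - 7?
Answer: 224/9 ≈ 24.889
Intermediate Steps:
p = 8 (p = 16 + 4*(5 - 7) = 16 + 4*(-2) = 16 - 8 = 8)
U = 16 (U = (-4)² = 16)
(U*21)*(p/H(6)) = (16*21)*(8/((3*6²))) = 336*(8/((3*36))) = 336*(8/108) = 336*(8*(1/108)) = 336*(2/27) = 224/9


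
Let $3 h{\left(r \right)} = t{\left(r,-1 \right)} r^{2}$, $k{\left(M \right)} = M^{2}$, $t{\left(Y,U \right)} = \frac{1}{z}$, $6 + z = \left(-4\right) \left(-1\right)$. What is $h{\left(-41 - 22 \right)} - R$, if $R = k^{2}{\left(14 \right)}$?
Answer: $- \frac{78155}{2} \approx -39078.0$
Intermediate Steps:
$z = -2$ ($z = -6 - -4 = -6 + 4 = -2$)
$t{\left(Y,U \right)} = - \frac{1}{2}$ ($t{\left(Y,U \right)} = \frac{1}{-2} = - \frac{1}{2}$)
$R = 38416$ ($R = \left(14^{2}\right)^{2} = 196^{2} = 38416$)
$h{\left(r \right)} = - \frac{r^{2}}{6}$ ($h{\left(r \right)} = \frac{\left(- \frac{1}{2}\right) r^{2}}{3} = - \frac{r^{2}}{6}$)
$h{\left(-41 - 22 \right)} - R = - \frac{\left(-41 - 22\right)^{2}}{6} - 38416 = - \frac{\left(-63\right)^{2}}{6} - 38416 = \left(- \frac{1}{6}\right) 3969 - 38416 = - \frac{1323}{2} - 38416 = - \frac{78155}{2}$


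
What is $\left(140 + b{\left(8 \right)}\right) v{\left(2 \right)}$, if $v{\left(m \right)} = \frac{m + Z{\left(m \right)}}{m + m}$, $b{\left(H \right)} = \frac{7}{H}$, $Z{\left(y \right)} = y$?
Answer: $\frac{1127}{8} \approx 140.88$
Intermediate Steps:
$v{\left(m \right)} = 1$ ($v{\left(m \right)} = \frac{m + m}{m + m} = \frac{2 m}{2 m} = 2 m \frac{1}{2 m} = 1$)
$\left(140 + b{\left(8 \right)}\right) v{\left(2 \right)} = \left(140 + \frac{7}{8}\right) 1 = \frac{1127}{8} \cdot 1 = \frac{1127}{8}$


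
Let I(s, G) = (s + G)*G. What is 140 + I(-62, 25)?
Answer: -785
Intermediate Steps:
I(s, G) = G*(G + s) (I(s, G) = (G + s)*G = G*(G + s))
140 + I(-62, 25) = 140 + 25*(25 - 62) = 140 + 25*(-37) = 140 - 925 = -785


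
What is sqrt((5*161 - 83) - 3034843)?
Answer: I*sqrt(3034121) ≈ 1741.9*I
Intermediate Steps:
sqrt((5*161 - 83) - 3034843) = sqrt((805 - 83) - 3034843) = sqrt(722 - 3034843) = sqrt(-3034121) = I*sqrt(3034121)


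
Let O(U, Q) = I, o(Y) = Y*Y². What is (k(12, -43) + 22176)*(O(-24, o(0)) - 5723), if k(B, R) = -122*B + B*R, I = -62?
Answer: -116833860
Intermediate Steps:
o(Y) = Y³
O(U, Q) = -62
(k(12, -43) + 22176)*(O(-24, o(0)) - 5723) = (12*(-122 - 43) + 22176)*(-62 - 5723) = (12*(-165) + 22176)*(-5785) = (-1980 + 22176)*(-5785) = 20196*(-5785) = -116833860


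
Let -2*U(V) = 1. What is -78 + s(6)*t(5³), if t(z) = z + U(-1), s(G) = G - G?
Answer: -78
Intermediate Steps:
U(V) = -½ (U(V) = -½*1 = -½)
s(G) = 0
t(z) = -½ + z (t(z) = z - ½ = -½ + z)
-78 + s(6)*t(5³) = -78 + 0*(-½ + 5³) = -78 + 0*(-½ + 125) = -78 + 0*(249/2) = -78 + 0 = -78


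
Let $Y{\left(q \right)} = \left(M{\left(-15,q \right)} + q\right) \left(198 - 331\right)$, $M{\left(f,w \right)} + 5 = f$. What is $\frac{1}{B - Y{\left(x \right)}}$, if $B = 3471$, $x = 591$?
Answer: $\frac{1}{79414} \approx 1.2592 \cdot 10^{-5}$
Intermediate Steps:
$M{\left(f,w \right)} = -5 + f$
$Y{\left(q \right)} = 2660 - 133 q$ ($Y{\left(q \right)} = \left(\left(-5 - 15\right) + q\right) \left(198 - 331\right) = \left(-20 + q\right) \left(-133\right) = 2660 - 133 q$)
$\frac{1}{B - Y{\left(x \right)}} = \frac{1}{3471 - \left(2660 - 78603\right)} = \frac{1}{3471 - -75943} = \frac{1}{3471 + 75943} = \frac{1}{79414}$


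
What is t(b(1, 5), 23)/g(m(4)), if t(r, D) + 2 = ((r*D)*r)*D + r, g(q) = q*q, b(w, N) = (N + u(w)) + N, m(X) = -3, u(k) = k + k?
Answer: 76186/9 ≈ 8465.1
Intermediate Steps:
u(k) = 2*k
b(w, N) = 2*N + 2*w (b(w, N) = (N + 2*w) + N = 2*N + 2*w)
g(q) = q²
t(r, D) = -2 + r + D²*r² (t(r, D) = -2 + (((r*D)*r)*D + r) = -2 + (((D*r)*r)*D + r) = -2 + ((D*r²)*D + r) = -2 + (D²*r² + r) = -2 + (r + D²*r²) = -2 + r + D²*r²)
t(b(1, 5), 23)/g(m(4)) = (-2 + (2*5 + 2*1) + 23²*(2*5 + 2*1)²)/((-3)²) = (-2 + (10 + 2) + 529*(10 + 2)²)/9 = (-2 + 12 + 529*12²)*(⅑) = (-2 + 12 + 529*144)*(⅑) = (-2 + 12 + 76176)*(⅑) = 76186*(⅑) = 76186/9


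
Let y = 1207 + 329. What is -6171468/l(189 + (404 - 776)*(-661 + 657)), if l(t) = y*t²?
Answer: -514289/359978112 ≈ -0.0014287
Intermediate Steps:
y = 1536
l(t) = 1536*t²
-6171468/l(189 + (404 - 776)*(-661 + 657)) = -6171468*1/(1536*(189 + (404 - 776)*(-661 + 657))²) = -6171468*1/(1536*(189 - 372*(-4))²) = -6171468*1/(1536*(189 + 1488)²) = -6171468/(1536*1677²) = -6171468/(1536*2812329) = -6171468/4319737344 = -6171468*1/4319737344 = -514289/359978112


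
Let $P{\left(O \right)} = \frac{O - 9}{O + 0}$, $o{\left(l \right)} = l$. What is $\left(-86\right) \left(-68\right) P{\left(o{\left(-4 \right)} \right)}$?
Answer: $19006$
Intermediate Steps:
$P{\left(O \right)} = \frac{-9 + O}{O}$
$\left(-86\right) \left(-68\right) P{\left(o{\left(-4 \right)} \right)} = \left(-86\right) \left(-68\right) \frac{-9 - 4}{-4} = 5848 \left(\left(- \frac{1}{4}\right) \left(-13\right)\right) = 5848 \cdot \frac{13}{4} = 19006$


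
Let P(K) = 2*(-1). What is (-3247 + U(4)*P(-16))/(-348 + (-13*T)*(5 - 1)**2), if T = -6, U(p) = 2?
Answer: -3251/900 ≈ -3.6122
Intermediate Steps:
P(K) = -2
(-3247 + U(4)*P(-16))/(-348 + (-13*T)*(5 - 1)**2) = (-3247 + 2*(-2))/(-348 + (-13*(-6))*(5 - 1)**2) = (-3247 - 4)/(-348 + 78*4**2) = -3251/(-348 + 78*16) = -3251/(-348 + 1248) = -3251/900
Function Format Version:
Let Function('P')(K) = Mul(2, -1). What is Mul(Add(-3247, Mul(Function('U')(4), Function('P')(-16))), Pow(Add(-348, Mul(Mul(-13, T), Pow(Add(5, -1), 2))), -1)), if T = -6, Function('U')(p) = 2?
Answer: Rational(-3251, 900) ≈ -3.6122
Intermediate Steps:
Function('P')(K) = -2
Mul(Add(-3247, Mul(Function('U')(4), Function('P')(-16))), Pow(Add(-348, Mul(Mul(-13, T), Pow(Add(5, -1), 2))), -1)) = Mul(Add(-3247, Mul(2, -2)), Pow(Add(-348, Mul(Mul(-13, -6), Pow(Add(5, -1), 2))), -1)) = Mul(Add(-3247, -4), Pow(Add(-348, Mul(78, Pow(4, 2))), -1)) = Mul(-3251, Pow(Add(-348, Mul(78, 16)), -1)) = Mul(-3251, Pow(Add(-348, 1248), -1)) = Mul(-3251, Pow(900, -1)) = Mul(-3251, Rational(1, 900)) = Rational(-3251, 900)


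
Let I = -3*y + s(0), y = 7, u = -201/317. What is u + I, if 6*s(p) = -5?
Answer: -42733/1902 ≈ -22.467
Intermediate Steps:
s(p) = -5/6 (s(p) = (1/6)*(-5) = -5/6)
u = -201/317 (u = -201*1/317 = -201/317 ≈ -0.63407)
I = -131/6 (I = -3*7 - 5/6 = -21 - 5/6 = -131/6 ≈ -21.833)
u + I = -201/317 - 131/6 = -42733/1902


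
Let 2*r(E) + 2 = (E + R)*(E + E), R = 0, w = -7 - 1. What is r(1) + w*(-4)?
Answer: 32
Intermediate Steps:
w = -8
r(E) = -1 + E² (r(E) = -1 + ((E + 0)*(E + E))/2 = -1 + (E*(2*E))/2 = -1 + (2*E²)/2 = -1 + E²)
r(1) + w*(-4) = (-1 + 1²) - 8*(-4) = (-1 + 1) + 32 = 0 + 32 = 32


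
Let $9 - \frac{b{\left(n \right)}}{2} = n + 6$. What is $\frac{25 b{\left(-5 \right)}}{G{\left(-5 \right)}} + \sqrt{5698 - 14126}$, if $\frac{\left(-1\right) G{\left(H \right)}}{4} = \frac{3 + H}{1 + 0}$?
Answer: $50 + 14 i \sqrt{43} \approx 50.0 + 91.804 i$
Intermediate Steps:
$G{\left(H \right)} = -12 - 4 H$ ($G{\left(H \right)} = - 4 \frac{3 + H}{1 + 0} = - 4 \frac{3 + H}{1} = - 4 \left(3 + H\right) 1 = - 4 \left(3 + H\right) = -12 - 4 H$)
$b{\left(n \right)} = 6 - 2 n$ ($b{\left(n \right)} = 18 - 2 \left(n + 6\right) = 18 - 2 \left(6 + n\right) = 18 - \left(12 + 2 n\right) = 6 - 2 n$)
$\frac{25 b{\left(-5 \right)}}{G{\left(-5 \right)}} + \sqrt{5698 - 14126} = \frac{25 \left(6 - -10\right)}{-12 - -20} + \sqrt{5698 - 14126} = \frac{25 \left(6 + 10\right)}{-12 + 20} + \sqrt{-8428} = \frac{25 \cdot 16}{8} + 14 i \sqrt{43} = 400 \cdot \frac{1}{8} + 14 i \sqrt{43} = 50 + 14 i \sqrt{43}$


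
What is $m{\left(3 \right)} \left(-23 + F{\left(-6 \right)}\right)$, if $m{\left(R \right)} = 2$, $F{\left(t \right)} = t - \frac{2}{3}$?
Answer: $- \frac{178}{3} \approx -59.333$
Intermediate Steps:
$F{\left(t \right)} = - \frac{2}{3} + t$ ($F{\left(t \right)} = t - \frac{2}{3} = - \frac{2}{3} + t$)
$m{\left(3 \right)} \left(-23 + F{\left(-6 \right)}\right) = 2 \left(-23 - \frac{20}{3}\right) = 2 \left(- \frac{89}{3}\right) = - \frac{178}{3}$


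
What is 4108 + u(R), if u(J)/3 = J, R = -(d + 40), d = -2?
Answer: 3994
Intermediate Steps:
R = -38 (R = -(-2 + 40) = -1*38 = -38)
u(J) = 3*J
4108 + u(R) = 4108 + 3*(-38) = 4108 - 114 = 3994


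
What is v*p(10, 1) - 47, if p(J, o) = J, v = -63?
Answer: -677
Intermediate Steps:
v*p(10, 1) - 47 = -63*10 - 47 = -630 - 47 = -677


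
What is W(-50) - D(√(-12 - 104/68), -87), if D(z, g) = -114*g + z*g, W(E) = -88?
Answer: -10006 + 87*I*√3910/17 ≈ -10006.0 + 320.01*I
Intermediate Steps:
D(z, g) = -114*g + g*z
W(-50) - D(√(-12 - 104/68), -87) = -88 - (-87)*(-114 + √(-12 - 104/68)) = -88 - (-87)*(-114 + √(-12 - 104*1/68)) = -88 - (-87)*(-114 + √(-12 - 26/17)) = -88 - (-87)*(-114 + √(-230/17)) = -88 - (-87)*(-114 + I*√3910/17) = -88 - (9918 - 87*I*√3910/17) = -88 + (-9918 + 87*I*√3910/17) = -10006 + 87*I*√3910/17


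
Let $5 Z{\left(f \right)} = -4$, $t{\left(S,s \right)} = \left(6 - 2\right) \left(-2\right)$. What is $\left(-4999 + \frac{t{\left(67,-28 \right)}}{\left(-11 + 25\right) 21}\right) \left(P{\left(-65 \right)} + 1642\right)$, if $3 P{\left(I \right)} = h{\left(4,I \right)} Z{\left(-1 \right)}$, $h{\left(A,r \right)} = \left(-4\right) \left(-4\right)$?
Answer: $- \frac{18052497062}{2205} \approx -8.1871 \cdot 10^{6}$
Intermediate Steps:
$t{\left(S,s \right)} = -8$ ($t{\left(S,s \right)} = 4 \left(-2\right) = -8$)
$h{\left(A,r \right)} = 16$
$Z{\left(f \right)} = - \frac{4}{5}$ ($Z{\left(f \right)} = \frac{1}{5} \left(-4\right) = - \frac{4}{5}$)
$P{\left(I \right)} = - \frac{64}{15}$ ($P{\left(I \right)} = \frac{16 \left(- \frac{4}{5}\right)}{3} = \frac{1}{3} \left(- \frac{64}{5}\right) = - \frac{64}{15}$)
$\left(-4999 + \frac{t{\left(67,-28 \right)}}{\left(-11 + 25\right) 21}\right) \left(P{\left(-65 \right)} + 1642\right) = \left(-4999 - \frac{8}{\left(-11 + 25\right) 21}\right) \left(- \frac{64}{15} + 1642\right) = \left(-4999 - \frac{8}{14 \cdot 21}\right) \frac{24566}{15} = \left(-4999 - \frac{8}{294}\right) \frac{24566}{15} = \left(-4999 - \frac{4}{147}\right) \frac{24566}{15} = \left(- \frac{734857}{147}\right) \frac{24566}{15} = - \frac{18052497062}{2205}$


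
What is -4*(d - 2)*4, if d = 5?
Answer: -48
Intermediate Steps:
-4*(d - 2)*4 = -4*(5 - 2)*4 = -4*3*4 = -12*4 = -48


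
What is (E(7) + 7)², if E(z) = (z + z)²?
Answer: 41209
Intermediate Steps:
E(z) = 4*z² (E(z) = (2*z)² = 4*z²)
(E(7) + 7)² = (4*7² + 7)² = (4*49 + 7)² = (196 + 7)² = 203² = 41209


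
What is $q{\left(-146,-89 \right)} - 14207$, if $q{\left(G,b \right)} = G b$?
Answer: $-1213$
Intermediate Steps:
$q{\left(-146,-89 \right)} - 14207 = \left(-146\right) \left(-89\right) - 14207 = 12994 - 14207 = -1213$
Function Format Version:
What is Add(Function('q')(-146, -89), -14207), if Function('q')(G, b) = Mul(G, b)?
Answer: -1213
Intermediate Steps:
Add(Function('q')(-146, -89), -14207) = Add(Mul(-146, -89), -14207) = Add(12994, -14207) = -1213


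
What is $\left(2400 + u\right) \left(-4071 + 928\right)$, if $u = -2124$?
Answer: $-867468$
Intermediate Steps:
$\left(2400 + u\right) \left(-4071 + 928\right) = \left(2400 - 2124\right) \left(-4071 + 928\right) = 276 \left(-3143\right) = -867468$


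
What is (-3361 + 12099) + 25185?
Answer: 33923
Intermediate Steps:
(-3361 + 12099) + 25185 = 8738 + 25185 = 33923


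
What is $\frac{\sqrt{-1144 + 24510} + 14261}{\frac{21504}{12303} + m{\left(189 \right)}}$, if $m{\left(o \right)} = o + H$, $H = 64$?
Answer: $\frac{58484361}{1044721} + \frac{4101 \sqrt{23366}}{1044721} \approx 56.581$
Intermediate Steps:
$m{\left(o \right)} = 64 + o$ ($m{\left(o \right)} = o + 64 = 64 + o$)
$\frac{\sqrt{-1144 + 24510} + 14261}{\frac{21504}{12303} + m{\left(189 \right)}} = \frac{\sqrt{-1144 + 24510} + 14261}{\frac{21504}{12303} + \left(64 + 189\right)} = \frac{\sqrt{23366} + 14261}{21504 \cdot \frac{1}{12303} + 253} = \frac{14261 + \sqrt{23366}}{\frac{7168}{4101} + 253} = \frac{14261 + \sqrt{23366}}{\frac{1044721}{4101}} = \left(14261 + \sqrt{23366}\right) \frac{4101}{1044721} = \frac{58484361}{1044721} + \frac{4101 \sqrt{23366}}{1044721}$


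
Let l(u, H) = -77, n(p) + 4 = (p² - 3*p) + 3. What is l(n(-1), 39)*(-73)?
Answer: 5621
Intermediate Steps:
n(p) = -1 + p² - 3*p (n(p) = -4 + ((p² - 3*p) + 3) = -4 + (3 + p² - 3*p) = -1 + p² - 3*p)
l(n(-1), 39)*(-73) = -77*(-73) = 5621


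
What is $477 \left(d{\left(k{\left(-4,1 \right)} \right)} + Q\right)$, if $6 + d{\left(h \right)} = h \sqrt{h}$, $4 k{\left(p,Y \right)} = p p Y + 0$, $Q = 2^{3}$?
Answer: $4770$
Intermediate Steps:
$Q = 8$
$k{\left(p,Y \right)} = \frac{Y p^{2}}{4}$ ($k{\left(p,Y \right)} = \frac{p p Y + 0}{4} = \frac{p^{2} Y + 0}{4} = \frac{Y p^{2} + 0}{4} = \frac{Y p^{2}}{4}$)
$d{\left(h \right)} = -6 + h^{\frac{3}{2}}$ ($d{\left(h \right)} = -6 + h \sqrt{h} = -6 + h^{\frac{3}{2}}$)
$477 \left(d{\left(k{\left(-4,1 \right)} \right)} + Q\right) = 477 \left(\left(-6 + \left(\frac{1}{4} \cdot 1 \left(-4\right)^{2}\right)^{\frac{3}{2}}\right) + 8\right) = 477 \left(\left(-6 + \left(\frac{1}{4} \cdot 1 \cdot 16\right)^{\frac{3}{2}}\right) + 8\right) = 477 \left(\left(-6 + 4^{\frac{3}{2}}\right) + 8\right) = 477 \left(\left(-6 + 8\right) + 8\right) = 477 \left(2 + 8\right) = 477 \cdot 10 = 4770$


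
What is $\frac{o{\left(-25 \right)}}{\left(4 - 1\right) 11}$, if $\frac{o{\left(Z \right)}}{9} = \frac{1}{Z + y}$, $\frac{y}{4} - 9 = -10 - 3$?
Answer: $- \frac{3}{451} \approx -0.0066519$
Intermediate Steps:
$y = -16$ ($y = 36 + 4 \left(-10 - 3\right) = 36 + 4 \left(-13\right) = 36 - 52 = -16$)
$o{\left(Z \right)} = \frac{9}{-16 + Z}$ ($o{\left(Z \right)} = \frac{9}{Z - 16} = \frac{9}{-16 + Z}$)
$\frac{o{\left(-25 \right)}}{\left(4 - 1\right) 11} = \frac{9 \frac{1}{-16 - 25}}{\left(4 - 1\right) 11} = \frac{9 \frac{1}{-41}}{3 \cdot 11} = \frac{9 \left(- \frac{1}{41}\right)}{33} = \left(- \frac{9}{41}\right) \frac{1}{33} = - \frac{3}{451}$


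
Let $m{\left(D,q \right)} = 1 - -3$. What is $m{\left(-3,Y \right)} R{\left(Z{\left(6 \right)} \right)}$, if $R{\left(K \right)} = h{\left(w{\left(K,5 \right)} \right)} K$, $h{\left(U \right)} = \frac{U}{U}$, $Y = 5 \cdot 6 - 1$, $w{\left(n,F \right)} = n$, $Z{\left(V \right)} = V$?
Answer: $24$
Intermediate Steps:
$Y = 29$ ($Y = 30 - 1 = 29$)
$h{\left(U \right)} = 1$
$R{\left(K \right)} = K$ ($R{\left(K \right)} = 1 K = K$)
$m{\left(D,q \right)} = 4$ ($m{\left(D,q \right)} = 1 + 3 = 4$)
$m{\left(-3,Y \right)} R{\left(Z{\left(6 \right)} \right)} = 4 \cdot 6 = 24$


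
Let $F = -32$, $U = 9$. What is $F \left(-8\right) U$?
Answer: $2304$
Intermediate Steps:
$F \left(-8\right) U = \left(-32\right) \left(-8\right) 9 = 256 \cdot 9 = 2304$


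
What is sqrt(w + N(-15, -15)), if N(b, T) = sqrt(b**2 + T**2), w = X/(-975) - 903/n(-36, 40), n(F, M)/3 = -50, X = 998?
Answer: sqrt(759954 + 2281500*sqrt(2))/390 ≈ 5.1195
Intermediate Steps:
n(F, M) = -150 (n(F, M) = 3*(-50) = -150)
w = 9743/1950 (w = 998/(-975) - 903/(-150) = 998*(-1/975) - 903*(-1/150) = -998/975 + 301/50 = 9743/1950 ≈ 4.9964)
N(b, T) = sqrt(T**2 + b**2)
sqrt(w + N(-15, -15)) = sqrt(9743/1950 + sqrt((-15)**2 + (-15)**2)) = sqrt(9743/1950 + sqrt(225 + 225)) = sqrt(9743/1950 + sqrt(450)) = sqrt(9743/1950 + 15*sqrt(2))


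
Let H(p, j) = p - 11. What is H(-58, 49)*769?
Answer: -53061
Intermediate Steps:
H(p, j) = -11 + p
H(-58, 49)*769 = (-11 - 58)*769 = -69*769 = -53061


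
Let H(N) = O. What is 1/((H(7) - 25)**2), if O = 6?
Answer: 1/361 ≈ 0.0027701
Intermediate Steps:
H(N) = 6
1/((H(7) - 25)**2) = 1/((6 - 25)**2) = 1/((-19)**2) = 1/361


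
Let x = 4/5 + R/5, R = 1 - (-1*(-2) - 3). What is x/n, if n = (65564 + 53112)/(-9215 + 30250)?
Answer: 12621/59338 ≈ 0.21270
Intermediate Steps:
R = 2 (R = 1 - (2 - 3) = 1 - 1*(-1) = 1 + 1 = 2)
x = 6/5 (x = 4/5 + 2/5 = 6/5 ≈ 1.2000)
n = 118676/21035 ≈ 5.6418
x/n = (6/5)/(118676/21035) = (21035/118676)*(6/5) = 12621/59338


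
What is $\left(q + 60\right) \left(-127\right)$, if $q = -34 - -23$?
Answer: $-6223$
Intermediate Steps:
$q = -11$ ($q = -34 + 23 = -11$)
$\left(q + 60\right) \left(-127\right) = \left(-11 + 60\right) \left(-127\right) = 49 \left(-127\right) = -6223$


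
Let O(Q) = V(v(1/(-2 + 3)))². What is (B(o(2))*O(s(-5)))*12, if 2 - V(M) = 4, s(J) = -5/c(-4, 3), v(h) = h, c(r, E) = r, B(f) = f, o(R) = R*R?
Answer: 192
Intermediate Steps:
o(R) = R²
s(J) = 5/4 (s(J) = -5/(-4) = -5*(-¼) = 5/4)
V(M) = -2 (V(M) = 2 - 1*4 = 2 - 4 = -2)
O(Q) = 4 (O(Q) = (-2)² = 4)
(B(o(2))*O(s(-5)))*12 = (2²*4)*12 = (4*4)*12 = 16*12 = 192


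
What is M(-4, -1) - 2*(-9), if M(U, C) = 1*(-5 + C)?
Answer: 12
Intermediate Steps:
M(U, C) = -5 + C
M(-4, -1) - 2*(-9) = (-5 - 1) - 2*(-9) = -6 + 18 = 12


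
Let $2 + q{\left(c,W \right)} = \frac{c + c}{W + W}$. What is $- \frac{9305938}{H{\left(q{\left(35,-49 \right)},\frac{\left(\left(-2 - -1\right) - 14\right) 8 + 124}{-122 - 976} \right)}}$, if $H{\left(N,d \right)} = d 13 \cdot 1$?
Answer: $\frac{2554479981}{13} \approx 1.965 \cdot 10^{8}$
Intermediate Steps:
$q{\left(c,W \right)} = -2 + \frac{c}{W}$ ($q{\left(c,W \right)} = -2 + \frac{c + c}{W + W} = -2 + \frac{2 c}{2 W} = -2 + 2 c \frac{1}{2 W} = -2 + \frac{c}{W}$)
$H{\left(N,d \right)} = 13 d$ ($H{\left(N,d \right)} = 13 d 1 = 13 d$)
$- \frac{9305938}{H{\left(q{\left(35,-49 \right)},\frac{\left(\left(-2 - -1\right) - 14\right) 8 + 124}{-122 - 976} \right)}} = - \frac{9305938}{13 \frac{\left(\left(-2 - -1\right) - 14\right) 8 + 124}{-122 - 976}} = - \frac{9305938}{13 \frac{\left(\left(-2 + 1\right) - 14\right) 8 + 124}{-1098}} = - \frac{9305938}{13 \left(\left(-1 - 14\right) 8 + 124\right) \left(- \frac{1}{1098}\right)} = - \frac{9305938}{13 \left(\left(-15\right) 8 + 124\right) \left(- \frac{1}{1098}\right)} = - \frac{9305938}{13 \left(-120 + 124\right) \left(- \frac{1}{1098}\right)} = - \frac{9305938}{13 \cdot 4 \left(- \frac{1}{1098}\right)} = - \frac{9305938}{13 \left(- \frac{2}{549}\right)} = - \frac{9305938}{- \frac{26}{549}} = \left(-9305938\right) \left(- \frac{549}{26}\right) = \frac{2554479981}{13}$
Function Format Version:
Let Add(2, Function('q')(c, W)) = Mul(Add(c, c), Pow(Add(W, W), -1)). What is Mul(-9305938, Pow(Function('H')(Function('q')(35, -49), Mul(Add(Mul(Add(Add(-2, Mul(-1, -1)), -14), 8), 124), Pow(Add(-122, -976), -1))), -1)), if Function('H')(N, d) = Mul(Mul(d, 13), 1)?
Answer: Rational(2554479981, 13) ≈ 1.9650e+8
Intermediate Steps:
Function('q')(c, W) = Add(-2, Mul(c, Pow(W, -1))) (Function('q')(c, W) = Add(-2, Mul(Add(c, c), Pow(Add(W, W), -1))) = Add(-2, Mul(Mul(2, c), Pow(Mul(2, W), -1))) = Add(-2, Mul(Mul(2, c), Mul(Rational(1, 2), Pow(W, -1)))) = Add(-2, Mul(c, Pow(W, -1))))
Function('H')(N, d) = Mul(13, d) (Function('H')(N, d) = Mul(Mul(13, d), 1) = Mul(13, d))
Mul(-9305938, Pow(Function('H')(Function('q')(35, -49), Mul(Add(Mul(Add(Add(-2, Mul(-1, -1)), -14), 8), 124), Pow(Add(-122, -976), -1))), -1)) = Mul(-9305938, Pow(Mul(13, Mul(Add(Mul(Add(Add(-2, Mul(-1, -1)), -14), 8), 124), Pow(Add(-122, -976), -1))), -1)) = Mul(-9305938, Pow(Mul(13, Mul(Add(Mul(Add(Add(-2, 1), -14), 8), 124), Pow(-1098, -1))), -1)) = Mul(-9305938, Pow(Mul(13, Mul(Add(Mul(Add(-1, -14), 8), 124), Rational(-1, 1098))), -1)) = Mul(-9305938, Pow(Mul(13, Mul(Add(Mul(-15, 8), 124), Rational(-1, 1098))), -1)) = Mul(-9305938, Pow(Mul(13, Mul(Add(-120, 124), Rational(-1, 1098))), -1)) = Mul(-9305938, Pow(Mul(13, Mul(4, Rational(-1, 1098))), -1)) = Mul(-9305938, Pow(Mul(13, Rational(-2, 549)), -1)) = Mul(-9305938, Pow(Rational(-26, 549), -1)) = Mul(-9305938, Rational(-549, 26)) = Rational(2554479981, 13)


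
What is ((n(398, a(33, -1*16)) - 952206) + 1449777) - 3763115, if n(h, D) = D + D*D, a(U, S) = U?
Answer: -3264422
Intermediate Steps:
n(h, D) = D + D²
((n(398, a(33, -1*16)) - 952206) + 1449777) - 3763115 = ((33*(1 + 33) - 952206) + 1449777) - 3763115 = ((33*34 - 952206) + 1449777) - 3763115 = ((1122 - 952206) + 1449777) - 3763115 = (-951084 + 1449777) - 3763115 = 498693 - 3763115 = -3264422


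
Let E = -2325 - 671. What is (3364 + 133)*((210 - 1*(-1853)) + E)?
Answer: -3262701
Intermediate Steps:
E = -2996
(3364 + 133)*((210 - 1*(-1853)) + E) = (3364 + 133)*((210 - 1*(-1853)) - 2996) = 3497*((210 + 1853) - 2996) = 3497*(2063 - 2996) = 3497*(-933) = -3262701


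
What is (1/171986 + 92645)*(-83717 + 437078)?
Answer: 5630328013875531/171986 ≈ 3.2737e+10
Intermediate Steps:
(1/171986 + 92645)*(-83717 + 437078) = (1/171986 + 92645)*353361 = (15933642971/171986)*353361 = 5630328013875531/171986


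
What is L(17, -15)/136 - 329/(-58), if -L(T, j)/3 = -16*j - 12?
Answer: 317/493 ≈ 0.64300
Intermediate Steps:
L(T, j) = 36 + 48*j (L(T, j) = -3*(-16*j - 12) = -3*(-12 - 16*j) = 36 + 48*j)
L(17, -15)/136 - 329/(-58) = (36 + 48*(-15))/136 - 329/(-58) = (36 - 720)*(1/136) - 329*(-1/58) = -684*1/136 + 329/58 = -171/34 + 329/58 = 317/493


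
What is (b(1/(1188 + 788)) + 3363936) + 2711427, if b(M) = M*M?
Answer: 23721716561089/3904576 ≈ 6.0754e+6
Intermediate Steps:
b(M) = M**2
(b(1/(1188 + 788)) + 3363936) + 2711427 = ((1/(1188 + 788))**2 + 3363936) + 2711427 = ((1/1976)**2 + 3363936) + 2711427 = (1/3904576 + 3363936) + 2711427 = 13134743771137/3904576 + 2711427 = 23721716561089/3904576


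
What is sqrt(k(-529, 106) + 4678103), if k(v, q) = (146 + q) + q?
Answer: 3*sqrt(519829) ≈ 2163.0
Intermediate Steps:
k(v, q) = 146 + 2*q
sqrt(k(-529, 106) + 4678103) = sqrt((146 + 2*106) + 4678103) = sqrt((146 + 212) + 4678103) = sqrt(358 + 4678103) = sqrt(4678461) = 3*sqrt(519829)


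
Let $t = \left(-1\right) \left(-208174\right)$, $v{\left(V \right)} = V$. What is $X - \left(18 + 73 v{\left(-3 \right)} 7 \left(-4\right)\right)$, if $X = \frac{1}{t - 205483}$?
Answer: $- \frac{16549649}{2691} \approx -6150.0$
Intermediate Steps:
$t = 208174$
$X = \frac{1}{2691}$ ($X = \frac{1}{208174 - 205483} = \frac{1}{2691} \approx 0.00037161$)
$X - \left(18 + 73 v{\left(-3 \right)} 7 \left(-4\right)\right) = \frac{1}{2691} - \left(18 + 73 \left(-3\right) 7 \left(-4\right)\right) = \frac{1}{2691} - \left(18 + 73 \left(\left(-21\right) \left(-4\right)\right)\right) = \frac{1}{2691} - 6150 = - \frac{16549649}{2691}$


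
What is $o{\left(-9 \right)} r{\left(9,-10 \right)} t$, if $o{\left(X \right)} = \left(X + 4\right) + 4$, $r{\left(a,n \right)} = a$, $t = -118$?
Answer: $1062$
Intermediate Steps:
$o{\left(X \right)} = 8 + X$ ($o{\left(X \right)} = \left(4 + X\right) + 4 = 8 + X$)
$o{\left(-9 \right)} r{\left(9,-10 \right)} t = \left(8 - 9\right) 9 \left(-118\right) = \left(-1\right) 9 \left(-118\right) = \left(-9\right) \left(-118\right) = 1062$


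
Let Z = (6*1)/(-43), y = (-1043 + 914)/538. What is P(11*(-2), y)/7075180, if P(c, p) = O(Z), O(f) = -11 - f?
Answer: -467/304232740 ≈ -1.5350e-6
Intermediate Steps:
y = -129/538 (y = -129*1/538 = -129/538 ≈ -0.23978)
Z = -6/43 (Z = 6*(-1/43) = -6/43 ≈ -0.13953)
P(c, p) = -467/43 (P(c, p) = -11 - 1*(-6/43) = -11 + 6/43 = -467/43)
P(11*(-2), y)/7075180 = -467/43/7075180 = -467/43*1/7075180 = -467/304232740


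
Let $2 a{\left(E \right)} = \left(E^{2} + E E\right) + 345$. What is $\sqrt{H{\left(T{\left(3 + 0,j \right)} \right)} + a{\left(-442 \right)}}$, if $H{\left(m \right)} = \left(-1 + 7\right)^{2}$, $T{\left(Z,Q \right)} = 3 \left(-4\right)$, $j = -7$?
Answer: $\frac{\sqrt{782290}}{2} \approx 442.24$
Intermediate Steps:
$a{\left(E \right)} = \frac{345}{2} + E^{2}$ ($a{\left(E \right)} = \frac{\left(E^{2} + E E\right) + 345}{2} = \frac{\left(E^{2} + E^{2}\right) + 345}{2} = \frac{2 E^{2} + 345}{2} = \frac{345 + 2 E^{2}}{2} = \frac{345}{2} + E^{2}$)
$T{\left(Z,Q \right)} = -12$
$H{\left(m \right)} = 36$ ($H{\left(m \right)} = 6^{2} = 36$)
$\sqrt{H{\left(T{\left(3 + 0,j \right)} \right)} + a{\left(-442 \right)}} = \sqrt{36 + \left(\frac{345}{2} + \left(-442\right)^{2}\right)} = \sqrt{36 + \left(\frac{345}{2} + 195364\right)} = \sqrt{36 + \frac{391073}{2}} = \sqrt{\frac{391145}{2}} = \frac{\sqrt{782290}}{2}$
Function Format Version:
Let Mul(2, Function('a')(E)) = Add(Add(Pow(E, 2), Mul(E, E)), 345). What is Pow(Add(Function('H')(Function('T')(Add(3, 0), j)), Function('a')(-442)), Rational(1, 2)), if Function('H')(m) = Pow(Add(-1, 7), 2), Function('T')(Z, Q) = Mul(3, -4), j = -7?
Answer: Mul(Rational(1, 2), Pow(782290, Rational(1, 2))) ≈ 442.24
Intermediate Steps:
Function('a')(E) = Add(Rational(345, 2), Pow(E, 2)) (Function('a')(E) = Mul(Rational(1, 2), Add(Add(Pow(E, 2), Mul(E, E)), 345)) = Mul(Rational(1, 2), Add(Add(Pow(E, 2), Pow(E, 2)), 345)) = Mul(Rational(1, 2), Add(Mul(2, Pow(E, 2)), 345)) = Mul(Rational(1, 2), Add(345, Mul(2, Pow(E, 2)))) = Add(Rational(345, 2), Pow(E, 2)))
Function('T')(Z, Q) = -12
Function('H')(m) = 36 (Function('H')(m) = Pow(6, 2) = 36)
Pow(Add(Function('H')(Function('T')(Add(3, 0), j)), Function('a')(-442)), Rational(1, 2)) = Pow(Add(36, Add(Rational(345, 2), Pow(-442, 2))), Rational(1, 2)) = Pow(Add(36, Add(Rational(345, 2), 195364)), Rational(1, 2)) = Pow(Add(36, Rational(391073, 2)), Rational(1, 2)) = Pow(Rational(391145, 2), Rational(1, 2)) = Mul(Rational(1, 2), Pow(782290, Rational(1, 2)))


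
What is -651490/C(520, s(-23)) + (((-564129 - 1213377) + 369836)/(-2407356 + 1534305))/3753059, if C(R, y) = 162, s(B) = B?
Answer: -355779982496365145/88468521651243 ≈ -4021.5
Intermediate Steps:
-651490/C(520, s(-23)) + (((-564129 - 1213377) + 369836)/(-2407356 + 1534305))/3753059 = -651490/162 + (((-564129 - 1213377) + 369836)/(-2407356 + 1534305))/3753059 = -651490*1/162 + ((-1777506 + 369836)/(-873051))*(1/3753059) = -325745/81 - 1407670*(-1/873051)*(1/3753059) = -325745/81 + (1407670/873051)*(1/3753059) = -325745/81 + 1407670/3276611913009 = -355779982496365145/88468521651243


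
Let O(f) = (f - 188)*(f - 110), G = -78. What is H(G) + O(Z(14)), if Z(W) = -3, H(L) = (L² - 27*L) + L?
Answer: 29695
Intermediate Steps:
H(L) = L² - 26*L
O(f) = (-188 + f)*(-110 + f)
H(G) + O(Z(14)) = -78*(-26 - 78) + (20680 + (-3)² - 298*(-3)) = -78*(-104) + (20680 + 9 + 894) = 8112 + 21583 = 29695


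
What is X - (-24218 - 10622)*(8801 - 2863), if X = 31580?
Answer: 206911500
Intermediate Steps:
X - (-24218 - 10622)*(8801 - 2863) = 31580 - (-24218 - 10622)*(8801 - 2863) = 31580 - (-34840)*5938 = 31580 - 1*(-206879920) = 31580 + 206879920 = 206911500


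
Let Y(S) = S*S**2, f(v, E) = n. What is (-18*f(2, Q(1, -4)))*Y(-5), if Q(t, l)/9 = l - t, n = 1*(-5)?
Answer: -11250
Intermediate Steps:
n = -5
Q(t, l) = -9*t + 9*l (Q(t, l) = 9*(l - t) = -9*t + 9*l)
f(v, E) = -5
Y(S) = S**3
(-18*f(2, Q(1, -4)))*Y(-5) = -18*(-5)*(-5)**3 = 90*(-125) = -11250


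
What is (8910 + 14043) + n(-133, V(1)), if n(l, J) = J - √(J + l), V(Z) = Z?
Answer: 22954 - 2*I*√33 ≈ 22954.0 - 11.489*I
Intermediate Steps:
(8910 + 14043) + n(-133, V(1)) = (8910 + 14043) + (1 - √(1 - 133)) = 22953 + (1 - √(-132)) = 22953 + (1 - 2*I*√33) = 22954 - 2*I*√33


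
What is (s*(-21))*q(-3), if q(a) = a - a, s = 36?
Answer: 0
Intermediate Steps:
q(a) = 0
(s*(-21))*q(-3) = (36*(-21))*0 = -756*0 = 0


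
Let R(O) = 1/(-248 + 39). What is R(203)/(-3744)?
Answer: 1/782496 ≈ 1.2780e-6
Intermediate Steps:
R(O) = -1/209 (R(O) = 1/(-209) = -1/209)
R(203)/(-3744) = -1/209/(-3744) = -1/209*(-1/3744) = 1/782496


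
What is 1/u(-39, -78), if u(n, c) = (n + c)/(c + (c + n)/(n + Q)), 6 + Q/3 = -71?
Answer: 179/270 ≈ 0.66296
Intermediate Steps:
Q = -231 (Q = -18 + 3*(-71) = -18 - 213 = -231)
u(n, c) = (c + n)/(c + (c + n)/(-231 + n)) (u(n, c) = (n + c)/(c + (c + n)/(n - 231)) = (c + n)/(c + (c + n)/(-231 + n)))
1/u(-39, -78) = 1/(((-39)² - 231*(-78) - 231*(-39) - 78*(-39))/(-39 - 230*(-78) - 78*(-39))) = 1/((1521 + 18018 + 9009 + 3042)/(-39 + 17940 + 3042)) = 1/(31590/20943) = 1/((1/20943)*31590) = 1/(270/179) = 179/270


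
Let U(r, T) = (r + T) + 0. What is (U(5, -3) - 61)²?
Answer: 3481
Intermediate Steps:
U(r, T) = T + r (U(r, T) = (T + r) + 0 = T + r)
(U(5, -3) - 61)² = ((-3 + 5) - 61)² = (2 - 61)² = (-59)² = 3481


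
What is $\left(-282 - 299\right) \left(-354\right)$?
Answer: $205674$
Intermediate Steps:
$\left(-282 - 299\right) \left(-354\right) = \left(-581\right) \left(-354\right) = 205674$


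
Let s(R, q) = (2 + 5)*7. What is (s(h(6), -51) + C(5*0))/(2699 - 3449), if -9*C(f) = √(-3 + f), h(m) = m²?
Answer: -49/750 + I*√3/6750 ≈ -0.065333 + 0.0002566*I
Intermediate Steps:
s(R, q) = 49 (s(R, q) = 7*7 = 49)
C(f) = -√(-3 + f)/9
(s(h(6), -51) + C(5*0))/(2699 - 3449) = (49 - √(-3 + 5*0)/9)/(2699 - 3449) = (49 - √(-3 + 0)/9)/(-750) = (49 - I*√3/9)*(-1/750) = -49/750 + I*√3/6750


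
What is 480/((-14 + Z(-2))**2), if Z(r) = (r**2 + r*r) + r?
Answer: 15/2 ≈ 7.5000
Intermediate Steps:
Z(r) = r + 2*r**2 (Z(r) = (r**2 + r**2) + r = 2*r**2 + r = r + 2*r**2)
480/((-14 + Z(-2))**2) = 480/((-14 - 2*(1 + 2*(-2)))**2) = 480/((-14 - 2*(1 - 4))**2) = 480/((-14 - 2*(-3))**2) = 480/((-14 + 6)**2) = 480/((-8)**2) = 480/64 = 480*(1/64) = 15/2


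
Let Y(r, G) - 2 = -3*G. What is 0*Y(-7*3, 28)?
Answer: 0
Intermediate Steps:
Y(r, G) = 2 - 3*G
0*Y(-7*3, 28) = 0*(2 - 3*28) = 0*(2 - 84) = 0*(-82) = 0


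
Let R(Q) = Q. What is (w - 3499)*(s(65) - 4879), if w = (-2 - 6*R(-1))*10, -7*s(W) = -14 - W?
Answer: 117861966/7 ≈ 1.6837e+7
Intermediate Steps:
s(W) = 2 + W/7 (s(W) = -(-14 - W)/7 = 2 + W/7)
w = 40 (w = (-2 - 6*(-1))*10 = (-2 + 6)*10 = 4*10 = 40)
(w - 3499)*(s(65) - 4879) = (40 - 3499)*((2 + (⅐)*65) - 4879) = -3459*((2 + 65/7) - 4879) = -3459*(79/7 - 4879) = -3459*(-34074/7) = 117861966/7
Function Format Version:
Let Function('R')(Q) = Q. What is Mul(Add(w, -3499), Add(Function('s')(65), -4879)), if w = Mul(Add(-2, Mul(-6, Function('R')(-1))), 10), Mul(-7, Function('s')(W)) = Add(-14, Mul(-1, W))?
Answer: Rational(117861966, 7) ≈ 1.6837e+7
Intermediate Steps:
Function('s')(W) = Add(2, Mul(Rational(1, 7), W)) (Function('s')(W) = Mul(Rational(-1, 7), Add(-14, Mul(-1, W))) = Add(2, Mul(Rational(1, 7), W)))
w = 40 (w = Mul(Add(-2, Mul(-6, -1)), 10) = Mul(Add(-2, 6), 10) = Mul(4, 10) = 40)
Mul(Add(w, -3499), Add(Function('s')(65), -4879)) = Mul(Add(40, -3499), Add(Add(2, Mul(Rational(1, 7), 65)), -4879)) = Mul(-3459, Add(Add(2, Rational(65, 7)), -4879)) = Mul(-3459, Add(Rational(79, 7), -4879)) = Mul(-3459, Rational(-34074, 7)) = Rational(117861966, 7)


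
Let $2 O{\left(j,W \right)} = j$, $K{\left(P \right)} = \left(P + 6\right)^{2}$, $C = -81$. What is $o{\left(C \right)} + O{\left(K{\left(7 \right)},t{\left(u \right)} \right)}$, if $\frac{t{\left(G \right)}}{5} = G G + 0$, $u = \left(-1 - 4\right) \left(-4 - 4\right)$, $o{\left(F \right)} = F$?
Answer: $\frac{7}{2} \approx 3.5$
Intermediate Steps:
$K{\left(P \right)} = \left(6 + P\right)^{2}$
$u = 40$ ($u = \left(-5\right) \left(-8\right) = 40$)
$t{\left(G \right)} = 5 G^{2}$ ($t{\left(G \right)} = 5 \left(G G + 0\right) = 5 \left(G^{2} + 0\right) = 5 G^{2}$)
$O{\left(j,W \right)} = \frac{j}{2}$
$o{\left(C \right)} + O{\left(K{\left(7 \right)},t{\left(u \right)} \right)} = -81 + \frac{\left(6 + 7\right)^{2}}{2} = -81 + \frac{13^{2}}{2} = -81 + \frac{1}{2} \cdot 169 = -81 + \frac{169}{2} = \frac{7}{2}$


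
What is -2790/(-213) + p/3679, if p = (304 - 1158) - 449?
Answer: 3328957/261209 ≈ 12.744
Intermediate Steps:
p = -1303 (p = -854 - 449 = -1303)
-2790/(-213) + p/3679 = -2790/(-213) - 1303/3679 = -2790*(-1/213) - 1303*1/3679 = 930/71 - 1303/3679 = 3328957/261209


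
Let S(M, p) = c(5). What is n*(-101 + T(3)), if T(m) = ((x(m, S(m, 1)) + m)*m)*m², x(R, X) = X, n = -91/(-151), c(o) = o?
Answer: 10465/151 ≈ 69.305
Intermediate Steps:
S(M, p) = 5
n = 91/151 (n = -91*(-1/151) = 91/151 ≈ 0.60265)
T(m) = m³*(5 + m) (T(m) = ((5 + m)*m)*m² = (m*(5 + m))*m² = m³*(5 + m))
n*(-101 + T(3)) = 91*(-101 + 3³*(5 + 3))/151 = 91*(-101 + 27*8)/151 = 91*(-101 + 216)/151 = (91/151)*115 = 10465/151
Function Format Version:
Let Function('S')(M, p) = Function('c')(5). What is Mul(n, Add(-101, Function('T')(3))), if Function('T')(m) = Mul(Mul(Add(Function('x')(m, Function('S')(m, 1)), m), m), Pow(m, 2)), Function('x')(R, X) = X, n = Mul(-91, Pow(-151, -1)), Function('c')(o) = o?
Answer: Rational(10465, 151) ≈ 69.305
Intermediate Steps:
Function('S')(M, p) = 5
n = Rational(91, 151) (n = Mul(-91, Rational(-1, 151)) = Rational(91, 151) ≈ 0.60265)
Function('T')(m) = Mul(Pow(m, 3), Add(5, m)) (Function('T')(m) = Mul(Mul(Add(5, m), m), Pow(m, 2)) = Mul(Mul(m, Add(5, m)), Pow(m, 2)) = Mul(Pow(m, 3), Add(5, m)))
Mul(n, Add(-101, Function('T')(3))) = Mul(Rational(91, 151), Add(-101, Mul(Pow(3, 3), Add(5, 3)))) = Mul(Rational(91, 151), Add(-101, Mul(27, 8))) = Mul(Rational(91, 151), Add(-101, 216)) = Mul(Rational(91, 151), 115) = Rational(10465, 151)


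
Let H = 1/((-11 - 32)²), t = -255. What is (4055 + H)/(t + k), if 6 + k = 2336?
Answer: 7497696/3836675 ≈ 1.9542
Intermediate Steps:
k = 2330 (k = -6 + 2336 = 2330)
H = 1/1849 (H = 1/((-43)²) = 1/1849 ≈ 0.00054083)
(4055 + H)/(t + k) = (4055 + 1/1849)/(-255 + 2330) = (7497696/1849)/2075 = (7497696/1849)*(1/2075) = 7497696/3836675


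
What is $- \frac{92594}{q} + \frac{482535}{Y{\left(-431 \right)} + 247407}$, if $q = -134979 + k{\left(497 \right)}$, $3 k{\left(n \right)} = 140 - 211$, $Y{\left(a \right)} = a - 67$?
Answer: $\frac{44002901853}{16666686712} \approx 2.6402$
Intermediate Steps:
$Y{\left(a \right)} = -67 + a$
$k{\left(n \right)} = - \frac{71}{3}$ ($k{\left(n \right)} = \frac{140 - 211}{3} = \frac{1}{3} \left(-71\right) = - \frac{71}{3}$)
$q = - \frac{405008}{3}$ ($q = -134979 - \frac{71}{3} = - \frac{405008}{3} \approx -1.35 \cdot 10^{5}$)
$- \frac{92594}{q} + \frac{482535}{Y{\left(-431 \right)} + 247407} = - \frac{92594}{- \frac{405008}{3}} + \frac{482535}{\left(-67 - 431\right) + 247407} = \left(-92594\right) \left(- \frac{3}{405008}\right) + \frac{482535}{-498 + 247407} = \frac{138891}{202504} + \frac{482535}{246909} = \frac{138891}{202504} + 482535 \cdot \frac{1}{246909} = \frac{138891}{202504} + \frac{160845}{82303} = \frac{44002901853}{16666686712}$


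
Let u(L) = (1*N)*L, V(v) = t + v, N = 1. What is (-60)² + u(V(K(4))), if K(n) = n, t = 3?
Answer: 3607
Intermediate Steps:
V(v) = 3 + v
u(L) = L (u(L) = (1*1)*L = 1*L = L)
(-60)² + u(V(K(4))) = (-60)² + (3 + 4) = 3600 + 7 = 3607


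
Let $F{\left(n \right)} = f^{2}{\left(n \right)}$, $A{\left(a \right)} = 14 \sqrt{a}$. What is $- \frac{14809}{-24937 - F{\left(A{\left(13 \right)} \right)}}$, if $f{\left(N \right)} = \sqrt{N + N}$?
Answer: $\frac{369292033}{621843777} - \frac{414652 \sqrt{13}}{621843777} \approx 0.59146$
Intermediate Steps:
$f{\left(N \right)} = \sqrt{2} \sqrt{N}$ ($f{\left(N \right)} = \sqrt{2 N} = \sqrt{2} \sqrt{N}$)
$F{\left(n \right)} = 2 n$ ($F{\left(n \right)} = \left(\sqrt{2} \sqrt{n}\right)^{2} = 2 n$)
$- \frac{14809}{-24937 - F{\left(A{\left(13 \right)} \right)}} = - \frac{14809}{-24937 - 2 \cdot 14 \sqrt{13}} = - \frac{14809}{-24937 - 28 \sqrt{13}}$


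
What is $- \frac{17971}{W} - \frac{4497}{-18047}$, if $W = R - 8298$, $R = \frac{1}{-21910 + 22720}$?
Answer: $\frac{292927377333}{121300726813} \approx 2.4149$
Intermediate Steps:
$R = \frac{1}{810} \approx 0.0012346$
$W = - \frac{6721379}{810}$ ($W = \frac{1}{810} - 8298 = - \frac{6721379}{810} \approx -8298.0$)
$- \frac{17971}{W} - \frac{4497}{-18047} = - \frac{17971}{- \frac{6721379}{810}} - \frac{4497}{-18047} = \left(-17971\right) \left(- \frac{810}{6721379}\right) - - \frac{4497}{18047} = \frac{14556510}{6721379} + \frac{4497}{18047} = \frac{292927377333}{121300726813}$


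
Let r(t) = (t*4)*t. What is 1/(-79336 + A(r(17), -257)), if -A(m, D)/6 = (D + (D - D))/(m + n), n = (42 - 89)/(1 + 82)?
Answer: -31967/2536091250 ≈ -1.2605e-5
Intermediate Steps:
n = -47/83 ≈ -0.56627
r(t) = 4*t² (r(t) = (4*t)*t = 4*t²)
A(m, D) = -6*D/(-47/83 + m) (A(m, D) = -6*(D + (D - D))/(m - 47/83) = -6*(D + 0)/(-47/83 + m) = -6*D/(-47/83 + m))
1/(-79336 + A(r(17), -257)) = 1/(-79336 - 498*(-257)/(-47 + 83*(4*17²))) = 1/(-79336 - 498*(-257)/(-47 + 83*(4*289))) = 1/(-79336 - 498*(-257)/(-47 + 83*1156)) = 1/(-79336 - 498*(-257)/(-47 + 95948)) = 1/(-79336 - 498*(-257)/95901) = 1/(-79336 - 498*(-257)*1/95901) = 1/(-79336 + 42662/31967) = 1/(-2536091250/31967) = -31967/2536091250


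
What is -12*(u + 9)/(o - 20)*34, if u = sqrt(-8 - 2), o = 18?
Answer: 1836 + 204*I*sqrt(10) ≈ 1836.0 + 645.1*I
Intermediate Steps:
u = I*sqrt(10) (u = sqrt(-10) = I*sqrt(10) ≈ 3.1623*I)
-12*(u + 9)/(o - 20)*34 = -12*(I*sqrt(10) + 9)/(18 - 20)*34 = -12*(9 + I*sqrt(10))/(-2)*34 = -12*(9 + I*sqrt(10))*(-1)/2*34 = -12*(-9/2 - I*sqrt(10)/2)*34 = (54 + 6*I*sqrt(10))*34 = 1836 + 204*I*sqrt(10)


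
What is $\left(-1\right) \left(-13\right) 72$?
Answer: $936$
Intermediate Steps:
$\left(-1\right) \left(-13\right) 72 = 13 \cdot 72 = 936$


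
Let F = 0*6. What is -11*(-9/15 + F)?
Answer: 33/5 ≈ 6.6000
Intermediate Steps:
F = 0
-11*(-9/15 + F) = -11*(-9/15 + 0) = -11*(-9*1/15 + 0) = -11*(-⅗ + 0) = -11*(-⅗) = 33/5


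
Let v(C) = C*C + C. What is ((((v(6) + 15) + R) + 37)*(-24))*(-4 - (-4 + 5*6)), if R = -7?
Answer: 62640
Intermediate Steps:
v(C) = C + C² (v(C) = C² + C = C + C²)
((((v(6) + 15) + R) + 37)*(-24))*(-4 - (-4 + 5*6)) = ((((6*(1 + 6) + 15) - 7) + 37)*(-24))*(-4 - (-4 + 5*6)) = ((((6*7 + 15) - 7) + 37)*(-24))*(-4 - (-4 + 30)) = ((((42 + 15) - 7) + 37)*(-24))*(-4 - 1*26) = (((57 - 7) + 37)*(-24))*(-4 - 26) = ((50 + 37)*(-24))*(-30) = (87*(-24))*(-30) = -2088*(-30) = 62640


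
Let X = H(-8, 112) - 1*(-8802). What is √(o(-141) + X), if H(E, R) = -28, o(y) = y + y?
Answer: 2*√2123 ≈ 92.152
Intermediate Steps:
o(y) = 2*y
X = 8774 (X = -28 - 1*(-8802) = -28 + 8802 = 8774)
√(o(-141) + X) = √(2*(-141) + 8774) = √(-282 + 8774) = √8492 = 2*√2123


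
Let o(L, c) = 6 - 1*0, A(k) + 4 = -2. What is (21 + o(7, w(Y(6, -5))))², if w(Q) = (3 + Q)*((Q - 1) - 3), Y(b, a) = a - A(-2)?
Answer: 729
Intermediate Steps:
A(k) = -6 (A(k) = -4 - 2 = -6)
Y(b, a) = 6 + a (Y(b, a) = a - 1*(-6) = a + 6 = 6 + a)
w(Q) = (-4 + Q)*(3 + Q) (w(Q) = (3 + Q)*((-1 + Q) - 3) = (3 + Q)*(-4 + Q) = (-4 + Q)*(3 + Q))
o(L, c) = 6 (o(L, c) = 6 + 0 = 6)
(21 + o(7, w(Y(6, -5))))² = (21 + 6)² = 27² = 729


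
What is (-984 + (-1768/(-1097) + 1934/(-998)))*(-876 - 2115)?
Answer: 1611619948929/547403 ≈ 2.9441e+6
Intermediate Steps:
(-984 + (-1768/(-1097) + 1934/(-998)))*(-876 - 2115) = (-984 + (-1768*(-1/1097) + 1934*(-1/998)))*(-2991) = (-984 + (1768/1097 - 967/499))*(-2991) = (-984 - 178567/547403)*(-2991) = -538823119/547403*(-2991) = 1611619948929/547403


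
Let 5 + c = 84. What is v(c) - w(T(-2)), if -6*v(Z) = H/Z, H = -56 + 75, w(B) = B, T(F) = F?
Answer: 929/474 ≈ 1.9599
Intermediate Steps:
c = 79 (c = -5 + 84 = 79)
H = 19
v(Z) = -19/(6*Z)
v(c) - w(T(-2)) = -19/6/79 - 1*(-2) = -19/6*1/79 + 2 = -19/474 + 2 = 929/474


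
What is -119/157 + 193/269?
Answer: -1710/42233 ≈ -0.040490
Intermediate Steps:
-119/157 + 193/269 = -1710/42233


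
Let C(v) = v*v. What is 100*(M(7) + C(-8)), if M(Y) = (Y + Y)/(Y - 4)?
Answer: 20600/3 ≈ 6866.7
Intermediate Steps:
C(v) = v²
M(Y) = 2*Y/(-4 + Y) (M(Y) = (2*Y)/(-4 + Y) = 2*Y/(-4 + Y))
100*(M(7) + C(-8)) = 100*(2*7/(-4 + 7) + (-8)²) = 100*(2*7/3 + 64) = 100*(2*7*(⅓) + 64) = 100*(14/3 + 64) = 100*(206/3) = 20600/3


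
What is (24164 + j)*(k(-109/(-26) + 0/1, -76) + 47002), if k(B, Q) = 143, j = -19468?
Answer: 221392920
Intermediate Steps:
(24164 + j)*(k(-109/(-26) + 0/1, -76) + 47002) = (24164 - 19468)*(143 + 47002) = 4696*47145 = 221392920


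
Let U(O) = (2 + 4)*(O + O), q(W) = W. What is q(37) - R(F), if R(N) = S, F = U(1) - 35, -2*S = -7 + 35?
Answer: 51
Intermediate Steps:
S = -14 (S = -(-7 + 35)/2 = -1/2*28 = -14)
U(O) = 12*O (U(O) = 6*(2*O) = 12*O)
F = -23 (F = 12*1 - 35 = 12 - 35 = -23)
R(N) = -14
q(37) - R(F) = 37 - 1*(-14) = 37 + 14 = 51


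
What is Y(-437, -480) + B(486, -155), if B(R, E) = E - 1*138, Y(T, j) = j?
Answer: -773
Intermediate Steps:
B(R, E) = -138 + E (B(R, E) = E - 138 = -138 + E)
Y(-437, -480) + B(486, -155) = -480 + (-138 - 155) = -480 - 293 = -773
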